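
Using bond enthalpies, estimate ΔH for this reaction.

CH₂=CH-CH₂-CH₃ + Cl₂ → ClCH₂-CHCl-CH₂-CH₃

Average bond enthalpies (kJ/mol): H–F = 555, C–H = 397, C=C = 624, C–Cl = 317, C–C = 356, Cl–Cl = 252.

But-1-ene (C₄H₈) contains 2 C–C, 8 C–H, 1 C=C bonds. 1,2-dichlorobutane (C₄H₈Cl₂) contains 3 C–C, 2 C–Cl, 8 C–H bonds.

Bonds broken (reactants):
  C–C: 2 × 356 = 712
  C–H: 8 × 397 = 3176
  C=C: 1 × 624 = 624
  Cl–Cl: 1 × 252 = 252
  Σ(broken) = 4764 kJ
Bonds formed (products):
  C–C: 3 × 356 = 1068
  C–Cl: 2 × 317 = 634
  C–H: 8 × 397 = 3176
  Σ(formed) = 4878 kJ
ΔH = Σ(broken) − Σ(formed) = 4764 − 4878 = −114 kJ

ΔH ≈ −114 kJ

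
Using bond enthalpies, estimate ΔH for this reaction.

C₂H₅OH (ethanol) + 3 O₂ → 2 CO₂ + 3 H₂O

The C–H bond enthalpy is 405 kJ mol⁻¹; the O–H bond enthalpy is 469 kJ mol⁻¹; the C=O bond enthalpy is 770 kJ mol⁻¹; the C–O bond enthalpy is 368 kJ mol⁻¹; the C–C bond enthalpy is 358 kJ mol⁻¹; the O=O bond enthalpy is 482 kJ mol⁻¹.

ΔH ≈ −1228 kJ

Bonds broken (reactants):
  C–C: 1 × 358 = 358
  C–H: 5 × 405 = 2025
  C–O: 1 × 368 = 368
  O–H: 1 × 469 = 469
  O=O: 3 × 482 = 1446
  Σ(broken) = 4666 kJ
Bonds formed (products):
  C=O: 4 × 770 = 3080
  O–H: 6 × 469 = 2814
  Σ(formed) = 5894 kJ
ΔH = Σ(broken) − Σ(formed) = 4666 − 5894 = −1228 kJ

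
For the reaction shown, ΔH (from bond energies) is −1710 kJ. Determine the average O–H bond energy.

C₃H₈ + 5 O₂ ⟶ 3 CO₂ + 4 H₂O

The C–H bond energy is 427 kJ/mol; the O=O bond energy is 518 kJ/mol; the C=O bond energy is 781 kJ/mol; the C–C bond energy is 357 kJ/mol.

Let D be the O–H bond energy.
Σ(broken) = 2×357 + 8×427 + 5×518 = 6720
Σ(formed) = 6×781 + 8×D = 4686 + 8D
ΔH = Σ(broken) − Σ(formed) = (6720) − (4686 + 8D) = +2034 − 8D
Setting this equal to −1710 kJ gives 8D = 3744, so D = 468 kJ/mol.

D(O–H) ≈ 468 kJ/mol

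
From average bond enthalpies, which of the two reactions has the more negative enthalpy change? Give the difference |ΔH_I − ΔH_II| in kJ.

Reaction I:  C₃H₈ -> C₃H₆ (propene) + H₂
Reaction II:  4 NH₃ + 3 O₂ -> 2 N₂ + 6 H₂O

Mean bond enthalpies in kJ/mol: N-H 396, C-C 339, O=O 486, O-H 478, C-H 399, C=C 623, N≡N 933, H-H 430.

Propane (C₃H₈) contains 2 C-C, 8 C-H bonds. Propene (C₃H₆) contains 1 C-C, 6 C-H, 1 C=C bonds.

Reaction II, by 1476 kJ

Reaction I:
  Bonds broken (reactants):
    C-C: 2 × 339 = 678
    C-H: 8 × 399 = 3192
    Σ(broken) = 3870 kJ
  Bonds formed (products):
    C-C: 1 × 339 = 339
    C-H: 6 × 399 = 2394
    C=C: 1 × 623 = 623
    H-H: 1 × 430 = 430
    Σ(formed) = 3786 kJ
  ΔH_I = 3870 − 3786 = +84 kJ
Reaction II:
  Bonds broken (reactants):
    N-H: 12 × 396 = 4752
    O=O: 3 × 486 = 1458
    Σ(broken) = 6210 kJ
  Bonds formed (products):
    N≡N: 2 × 933 = 1866
    O-H: 12 × 478 = 5736
    Σ(formed) = 7602 kJ
  ΔH_II = 6210 − 7602 = −1392 kJ
ΔH_I − ΔH_II = +1476 kJ, so reaction II has the more negative ΔH; |ΔH_I − ΔH_II| = 1476 kJ.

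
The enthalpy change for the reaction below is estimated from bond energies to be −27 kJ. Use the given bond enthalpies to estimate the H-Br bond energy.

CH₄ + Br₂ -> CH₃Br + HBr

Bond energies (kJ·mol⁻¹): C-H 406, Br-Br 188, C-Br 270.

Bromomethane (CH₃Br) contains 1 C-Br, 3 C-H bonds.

Let D be the H-Br bond energy.
Σ(broken) = 1×188 + 4×406 = 1812
Σ(formed) = 1×270 + 3×406 + 1×D = 1488 + D
ΔH = Σ(broken) − Σ(formed) = (1812) − (1488 + D) = +324 − D
Setting this equal to −27 kJ gives D = 351 kJ/mol.

D(H-Br) ≈ 351 kJ/mol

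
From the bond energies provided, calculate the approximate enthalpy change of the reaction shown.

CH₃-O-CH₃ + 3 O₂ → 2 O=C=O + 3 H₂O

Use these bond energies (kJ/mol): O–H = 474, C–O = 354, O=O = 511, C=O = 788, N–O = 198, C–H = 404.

Bonds broken (reactants):
  C–H: 6 × 404 = 2424
  C–O: 2 × 354 = 708
  O=O: 3 × 511 = 1533
  Σ(broken) = 4665 kJ
Bonds formed (products):
  C=O: 4 × 788 = 3152
  O–H: 6 × 474 = 2844
  Σ(formed) = 5996 kJ
ΔH = Σ(broken) − Σ(formed) = 4665 − 5996 = −1331 kJ

ΔH ≈ −1331 kJ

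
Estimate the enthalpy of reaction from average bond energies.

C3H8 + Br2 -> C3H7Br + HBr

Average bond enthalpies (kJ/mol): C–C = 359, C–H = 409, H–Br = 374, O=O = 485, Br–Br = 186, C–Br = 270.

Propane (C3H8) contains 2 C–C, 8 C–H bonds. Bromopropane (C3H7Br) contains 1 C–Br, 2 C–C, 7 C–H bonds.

Bonds broken (reactants):
  Br–Br: 1 × 186 = 186
  C–C: 2 × 359 = 718
  C–H: 8 × 409 = 3272
  Σ(broken) = 4176 kJ
Bonds formed (products):
  C–Br: 1 × 270 = 270
  C–C: 2 × 359 = 718
  C–H: 7 × 409 = 2863
  H–Br: 1 × 374 = 374
  Σ(formed) = 4225 kJ
ΔH = Σ(broken) − Σ(formed) = 4176 − 4225 = −49 kJ

ΔH ≈ −49 kJ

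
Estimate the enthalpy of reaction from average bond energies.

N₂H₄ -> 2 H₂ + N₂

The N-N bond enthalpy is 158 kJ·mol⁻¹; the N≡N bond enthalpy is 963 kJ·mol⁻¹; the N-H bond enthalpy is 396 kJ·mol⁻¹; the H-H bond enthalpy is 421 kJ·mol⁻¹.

ΔH ≈ −63 kJ

Bonds broken (reactants):
  N-H: 4 × 396 = 1584
  N-N: 1 × 158 = 158
  Σ(broken) = 1742 kJ
Bonds formed (products):
  H-H: 2 × 421 = 842
  N≡N: 1 × 963 = 963
  Σ(formed) = 1805 kJ
ΔH = Σ(broken) − Σ(formed) = 1742 − 1805 = −63 kJ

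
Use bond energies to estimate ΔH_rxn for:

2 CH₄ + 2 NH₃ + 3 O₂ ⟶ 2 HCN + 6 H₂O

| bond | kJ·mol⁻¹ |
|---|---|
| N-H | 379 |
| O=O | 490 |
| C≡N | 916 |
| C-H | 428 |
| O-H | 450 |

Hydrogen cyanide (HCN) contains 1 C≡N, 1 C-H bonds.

Bonds broken (reactants):
  C-H: 8 × 428 = 3424
  N-H: 6 × 379 = 2274
  O=O: 3 × 490 = 1470
  Σ(broken) = 7168 kJ
Bonds formed (products):
  C≡N: 2 × 916 = 1832
  C-H: 2 × 428 = 856
  O-H: 12 × 450 = 5400
  Σ(formed) = 8088 kJ
ΔH = Σ(broken) − Σ(formed) = 7168 − 8088 = −920 kJ

ΔH ≈ −920 kJ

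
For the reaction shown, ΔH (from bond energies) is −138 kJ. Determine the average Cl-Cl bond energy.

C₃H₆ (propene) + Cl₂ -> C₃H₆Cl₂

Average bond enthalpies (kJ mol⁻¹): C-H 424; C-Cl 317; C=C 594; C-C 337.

Let D be the Cl-Cl bond energy.
Σ(broken) = 1×337 + 6×424 + 1×594 + 1×D = 3475 + D
Σ(formed) = 2×337 + 2×317 + 6×424 = 3852
ΔH = Σ(broken) − Σ(formed) = (3475 + D) − (3852) = −377 + D
Setting this equal to −138 kJ gives D = 239 kJ/mol.

D(Cl-Cl) ≈ 239 kJ/mol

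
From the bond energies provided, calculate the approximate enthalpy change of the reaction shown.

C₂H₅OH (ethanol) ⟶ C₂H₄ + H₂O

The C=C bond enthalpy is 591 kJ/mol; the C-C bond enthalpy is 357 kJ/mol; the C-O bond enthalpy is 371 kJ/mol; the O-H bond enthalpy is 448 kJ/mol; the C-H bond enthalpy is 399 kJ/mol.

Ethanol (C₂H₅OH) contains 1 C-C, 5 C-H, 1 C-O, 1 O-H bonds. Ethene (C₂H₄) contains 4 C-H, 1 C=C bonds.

Bonds broken (reactants):
  C-C: 1 × 357 = 357
  C-H: 5 × 399 = 1995
  C-O: 1 × 371 = 371
  O-H: 1 × 448 = 448
  Σ(broken) = 3171 kJ
Bonds formed (products):
  C-H: 4 × 399 = 1596
  C=C: 1 × 591 = 591
  O-H: 2 × 448 = 896
  Σ(formed) = 3083 kJ
ΔH = Σ(broken) − Σ(formed) = 3171 − 3083 = +88 kJ

ΔH ≈ +88 kJ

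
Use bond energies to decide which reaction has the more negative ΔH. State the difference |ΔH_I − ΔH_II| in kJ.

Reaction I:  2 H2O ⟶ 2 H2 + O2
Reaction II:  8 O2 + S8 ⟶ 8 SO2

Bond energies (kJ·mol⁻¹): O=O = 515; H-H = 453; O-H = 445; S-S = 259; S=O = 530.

Reaction II, by 2647 kJ

Reaction I:
  Bonds broken (reactants):
    O-H: 4 × 445 = 1780
    Σ(broken) = 1780 kJ
  Bonds formed (products):
    H-H: 2 × 453 = 906
    O=O: 1 × 515 = 515
    Σ(formed) = 1421 kJ
  ΔH_I = 1780 − 1421 = +359 kJ
Reaction II:
  Bonds broken (reactants):
    O=O: 8 × 515 = 4120
    S-S: 8 × 259 = 2072
    Σ(broken) = 6192 kJ
  Bonds formed (products):
    S=O: 16 × 530 = 8480
    Σ(formed) = 8480 kJ
  ΔH_II = 6192 − 8480 = −2288 kJ
ΔH_I − ΔH_II = +2647 kJ, so reaction II has the more negative ΔH; |ΔH_I − ΔH_II| = 2647 kJ.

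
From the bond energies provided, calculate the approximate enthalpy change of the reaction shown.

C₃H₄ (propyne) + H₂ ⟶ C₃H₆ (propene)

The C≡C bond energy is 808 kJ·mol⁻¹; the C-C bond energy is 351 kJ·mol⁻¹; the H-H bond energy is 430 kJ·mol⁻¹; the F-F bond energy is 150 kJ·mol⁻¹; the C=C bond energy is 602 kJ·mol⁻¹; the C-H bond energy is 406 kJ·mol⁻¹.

ΔH ≈ −176 kJ

Bonds broken (reactants):
  C≡C: 1 × 808 = 808
  C-C: 1 × 351 = 351
  C-H: 4 × 406 = 1624
  H-H: 1 × 430 = 430
  Σ(broken) = 3213 kJ
Bonds formed (products):
  C-C: 1 × 351 = 351
  C-H: 6 × 406 = 2436
  C=C: 1 × 602 = 602
  Σ(formed) = 3389 kJ
ΔH = Σ(broken) − Σ(formed) = 3213 − 3389 = −176 kJ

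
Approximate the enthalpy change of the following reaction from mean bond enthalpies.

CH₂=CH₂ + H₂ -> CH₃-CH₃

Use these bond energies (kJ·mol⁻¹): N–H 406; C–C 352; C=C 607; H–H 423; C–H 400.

Bonds broken (reactants):
  C–H: 4 × 400 = 1600
  C=C: 1 × 607 = 607
  H–H: 1 × 423 = 423
  Σ(broken) = 2630 kJ
Bonds formed (products):
  C–C: 1 × 352 = 352
  C–H: 6 × 400 = 2400
  Σ(formed) = 2752 kJ
ΔH = Σ(broken) − Σ(formed) = 2630 − 2752 = −122 kJ

ΔH ≈ −122 kJ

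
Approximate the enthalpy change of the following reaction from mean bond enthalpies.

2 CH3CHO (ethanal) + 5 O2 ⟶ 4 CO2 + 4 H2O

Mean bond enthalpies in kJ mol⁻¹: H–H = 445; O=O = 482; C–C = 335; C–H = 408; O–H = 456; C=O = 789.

Bonds broken (reactants):
  C–C: 2 × 335 = 670
  C–H: 8 × 408 = 3264
  C=O: 2 × 789 = 1578
  O=O: 5 × 482 = 2410
  Σ(broken) = 7922 kJ
Bonds formed (products):
  C=O: 8 × 789 = 6312
  O–H: 8 × 456 = 3648
  Σ(formed) = 9960 kJ
ΔH = Σ(broken) − Σ(formed) = 7922 − 9960 = −2038 kJ

ΔH ≈ −2038 kJ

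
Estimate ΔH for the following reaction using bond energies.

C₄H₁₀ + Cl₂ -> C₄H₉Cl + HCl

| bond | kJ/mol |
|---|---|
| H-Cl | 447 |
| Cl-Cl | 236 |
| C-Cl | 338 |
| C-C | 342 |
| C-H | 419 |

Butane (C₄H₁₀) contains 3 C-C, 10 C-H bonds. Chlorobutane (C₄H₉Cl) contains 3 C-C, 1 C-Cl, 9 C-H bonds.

Bonds broken (reactants):
  C-C: 3 × 342 = 1026
  C-H: 10 × 419 = 4190
  Cl-Cl: 1 × 236 = 236
  Σ(broken) = 5452 kJ
Bonds formed (products):
  C-C: 3 × 342 = 1026
  C-Cl: 1 × 338 = 338
  C-H: 9 × 419 = 3771
  H-Cl: 1 × 447 = 447
  Σ(formed) = 5582 kJ
ΔH = Σ(broken) − Σ(formed) = 5452 − 5582 = −130 kJ

ΔH ≈ −130 kJ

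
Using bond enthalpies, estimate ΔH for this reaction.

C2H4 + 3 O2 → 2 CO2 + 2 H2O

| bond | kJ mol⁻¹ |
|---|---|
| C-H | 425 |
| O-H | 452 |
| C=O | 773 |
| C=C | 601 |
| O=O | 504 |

ΔH ≈ −1087 kJ

Bonds broken (reactants):
  C-H: 4 × 425 = 1700
  C=C: 1 × 601 = 601
  O=O: 3 × 504 = 1512
  Σ(broken) = 3813 kJ
Bonds formed (products):
  C=O: 4 × 773 = 3092
  O-H: 4 × 452 = 1808
  Σ(formed) = 4900 kJ
ΔH = Σ(broken) − Σ(formed) = 3813 − 4900 = −1087 kJ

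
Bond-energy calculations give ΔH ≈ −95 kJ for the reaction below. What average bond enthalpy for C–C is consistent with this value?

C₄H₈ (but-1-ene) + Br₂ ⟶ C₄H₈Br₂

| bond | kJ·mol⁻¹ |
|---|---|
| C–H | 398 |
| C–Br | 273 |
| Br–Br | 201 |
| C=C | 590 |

Let D be the C–C bond energy.
Σ(broken) = 1×201 + 2×D + 8×398 + 1×590 = 3975 + 2D
Σ(formed) = 2×273 + 3×D + 8×398 = 3730 + 3D
ΔH = Σ(broken) − Σ(formed) = (3975 + 2D) − (3730 + 3D) = +245 − D
Setting this equal to −95 kJ gives D = 340 kJ/mol.

D(C–C) ≈ 340 kJ/mol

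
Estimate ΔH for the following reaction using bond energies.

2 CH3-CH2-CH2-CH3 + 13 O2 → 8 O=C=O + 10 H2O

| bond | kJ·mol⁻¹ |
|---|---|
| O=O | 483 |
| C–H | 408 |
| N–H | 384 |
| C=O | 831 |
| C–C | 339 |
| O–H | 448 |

Bonds broken (reactants):
  C–C: 6 × 339 = 2034
  C–H: 20 × 408 = 8160
  O=O: 13 × 483 = 6279
  Σ(broken) = 16473 kJ
Bonds formed (products):
  C=O: 16 × 831 = 13296
  O–H: 20 × 448 = 8960
  Σ(formed) = 22256 kJ
ΔH = Σ(broken) − Σ(formed) = 16473 − 22256 = −5783 kJ

ΔH ≈ −5783 kJ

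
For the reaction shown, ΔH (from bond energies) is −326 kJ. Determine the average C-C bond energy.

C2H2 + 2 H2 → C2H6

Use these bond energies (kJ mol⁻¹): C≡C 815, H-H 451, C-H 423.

D(C-C) ≈ 351 kJ/mol

Let D be the C-C bond energy.
Σ(broken) = 1×815 + 2×423 + 2×451 = 2563
Σ(formed) = 1×D + 6×423 = 2538 + D
ΔH = Σ(broken) − Σ(formed) = (2563) − (2538 + D) = +25 − D
Setting this equal to −326 kJ gives D = 351 kJ/mol.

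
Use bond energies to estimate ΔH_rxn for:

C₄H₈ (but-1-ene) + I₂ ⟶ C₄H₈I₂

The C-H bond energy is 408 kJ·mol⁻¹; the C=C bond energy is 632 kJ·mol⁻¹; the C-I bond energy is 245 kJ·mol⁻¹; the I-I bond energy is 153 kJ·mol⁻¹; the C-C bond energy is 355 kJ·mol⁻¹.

ΔH ≈ −60 kJ

Bonds broken (reactants):
  C-C: 2 × 355 = 710
  C-H: 8 × 408 = 3264
  C=C: 1 × 632 = 632
  I-I: 1 × 153 = 153
  Σ(broken) = 4759 kJ
Bonds formed (products):
  C-C: 3 × 355 = 1065
  C-H: 8 × 408 = 3264
  C-I: 2 × 245 = 490
  Σ(formed) = 4819 kJ
ΔH = Σ(broken) − Σ(formed) = 4759 − 4819 = −60 kJ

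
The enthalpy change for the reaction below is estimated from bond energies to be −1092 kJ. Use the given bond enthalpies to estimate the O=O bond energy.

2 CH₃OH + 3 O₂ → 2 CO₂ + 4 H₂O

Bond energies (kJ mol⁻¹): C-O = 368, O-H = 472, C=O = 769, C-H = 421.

D(O=O) ≈ 518 kJ/mol

Let D be the O=O bond energy.
Σ(broken) = 6×421 + 2×368 + 2×472 + 3×D = 4206 + 3D
Σ(formed) = 4×769 + 8×472 = 6852
ΔH = Σ(broken) − Σ(formed) = (4206 + 3D) − (6852) = −2646 + 3D
Setting this equal to −1092 kJ gives 3D = 1554, so D = 518 kJ/mol.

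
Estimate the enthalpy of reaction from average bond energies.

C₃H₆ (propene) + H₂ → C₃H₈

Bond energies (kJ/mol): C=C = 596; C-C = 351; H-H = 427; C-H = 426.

Bonds broken (reactants):
  C-C: 1 × 351 = 351
  C-H: 6 × 426 = 2556
  C=C: 1 × 596 = 596
  H-H: 1 × 427 = 427
  Σ(broken) = 3930 kJ
Bonds formed (products):
  C-C: 2 × 351 = 702
  C-H: 8 × 426 = 3408
  Σ(formed) = 4110 kJ
ΔH = Σ(broken) − Σ(formed) = 3930 − 4110 = −180 kJ

ΔH ≈ −180 kJ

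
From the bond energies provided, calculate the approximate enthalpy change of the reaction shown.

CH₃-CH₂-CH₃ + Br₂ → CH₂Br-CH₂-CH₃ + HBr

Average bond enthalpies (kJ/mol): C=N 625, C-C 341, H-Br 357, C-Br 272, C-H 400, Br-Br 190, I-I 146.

Bonds broken (reactants):
  Br-Br: 1 × 190 = 190
  C-C: 2 × 341 = 682
  C-H: 8 × 400 = 3200
  Σ(broken) = 4072 kJ
Bonds formed (products):
  C-Br: 1 × 272 = 272
  C-C: 2 × 341 = 682
  C-H: 7 × 400 = 2800
  H-Br: 1 × 357 = 357
  Σ(formed) = 4111 kJ
ΔH = Σ(broken) − Σ(formed) = 4072 − 4111 = −39 kJ

ΔH ≈ −39 kJ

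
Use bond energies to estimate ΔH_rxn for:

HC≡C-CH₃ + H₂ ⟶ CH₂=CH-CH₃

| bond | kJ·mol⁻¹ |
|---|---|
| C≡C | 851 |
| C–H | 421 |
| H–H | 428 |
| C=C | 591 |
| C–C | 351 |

Bonds broken (reactants):
  C≡C: 1 × 851 = 851
  C–C: 1 × 351 = 351
  C–H: 4 × 421 = 1684
  H–H: 1 × 428 = 428
  Σ(broken) = 3314 kJ
Bonds formed (products):
  C–C: 1 × 351 = 351
  C–H: 6 × 421 = 2526
  C=C: 1 × 591 = 591
  Σ(formed) = 3468 kJ
ΔH = Σ(broken) − Σ(formed) = 3314 − 3468 = −154 kJ

ΔH ≈ −154 kJ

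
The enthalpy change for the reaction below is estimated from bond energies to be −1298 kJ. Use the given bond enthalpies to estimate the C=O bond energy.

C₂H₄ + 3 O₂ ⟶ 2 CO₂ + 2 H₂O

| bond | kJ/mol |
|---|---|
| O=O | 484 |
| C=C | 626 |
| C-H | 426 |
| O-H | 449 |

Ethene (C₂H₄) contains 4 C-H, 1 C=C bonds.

Let D be the C=O bond energy.
Σ(broken) = 4×426 + 1×626 + 3×484 = 3782
Σ(formed) = 4×D + 4×449 = 1796 + 4D
ΔH = Σ(broken) − Σ(formed) = (3782) − (1796 + 4D) = +1986 − 4D
Setting this equal to −1298 kJ gives 4D = 3284, so D = 821 kJ/mol.

D(C=O) ≈ 821 kJ/mol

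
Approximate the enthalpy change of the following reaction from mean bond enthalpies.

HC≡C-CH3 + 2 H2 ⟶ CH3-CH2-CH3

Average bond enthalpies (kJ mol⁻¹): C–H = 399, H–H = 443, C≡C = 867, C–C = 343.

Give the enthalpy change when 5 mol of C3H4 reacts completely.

ΔH = −930 kJ

Bonds broken (reactants):
  C≡C: 1 × 867 = 867
  C–C: 1 × 343 = 343
  C–H: 4 × 399 = 1596
  H–H: 2 × 443 = 886
  Σ(broken) = 3692 kJ
Bonds formed (products):
  C–C: 2 × 343 = 686
  C–H: 8 × 399 = 3192
  Σ(formed) = 3878 kJ
ΔH = Σ(broken) − Σ(formed) = 3692 − 3878 = −186 kJ
For 5× the reaction as written: 5 × (−186) = −930 kJ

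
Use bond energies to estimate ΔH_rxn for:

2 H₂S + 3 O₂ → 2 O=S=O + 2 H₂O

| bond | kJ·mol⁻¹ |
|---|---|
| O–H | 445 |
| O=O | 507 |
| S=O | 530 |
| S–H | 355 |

ΔH ≈ −959 kJ

Bonds broken (reactants):
  O=O: 3 × 507 = 1521
  S–H: 4 × 355 = 1420
  Σ(broken) = 2941 kJ
Bonds formed (products):
  O–H: 4 × 445 = 1780
  S=O: 4 × 530 = 2120
  Σ(formed) = 3900 kJ
ΔH = Σ(broken) − Σ(formed) = 2941 − 3900 = −959 kJ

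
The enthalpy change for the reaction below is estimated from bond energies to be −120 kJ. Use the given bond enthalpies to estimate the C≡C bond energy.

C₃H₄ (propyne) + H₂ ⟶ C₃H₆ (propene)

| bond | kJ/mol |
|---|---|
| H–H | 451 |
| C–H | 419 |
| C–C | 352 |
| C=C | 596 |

D(C≡C) ≈ 863 kJ/mol

Let D be the C≡C bond energy.
Σ(broken) = 1×D + 1×352 + 4×419 + 1×451 = 2479 + D
Σ(formed) = 1×352 + 6×419 + 1×596 = 3462
ΔH = Σ(broken) − Σ(formed) = (2479 + D) − (3462) = −983 + D
Setting this equal to −120 kJ gives D = 863 kJ/mol.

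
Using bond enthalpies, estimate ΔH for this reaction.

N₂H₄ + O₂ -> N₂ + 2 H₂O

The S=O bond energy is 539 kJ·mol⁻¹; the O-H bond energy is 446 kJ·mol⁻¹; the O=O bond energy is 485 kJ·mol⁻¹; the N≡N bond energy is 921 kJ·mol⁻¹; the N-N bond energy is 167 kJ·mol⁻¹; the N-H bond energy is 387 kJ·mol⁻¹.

Bonds broken (reactants):
  N-H: 4 × 387 = 1548
  N-N: 1 × 167 = 167
  O=O: 1 × 485 = 485
  Σ(broken) = 2200 kJ
Bonds formed (products):
  N≡N: 1 × 921 = 921
  O-H: 4 × 446 = 1784
  Σ(formed) = 2705 kJ
ΔH = Σ(broken) − Σ(formed) = 2200 − 2705 = −505 kJ

ΔH ≈ −505 kJ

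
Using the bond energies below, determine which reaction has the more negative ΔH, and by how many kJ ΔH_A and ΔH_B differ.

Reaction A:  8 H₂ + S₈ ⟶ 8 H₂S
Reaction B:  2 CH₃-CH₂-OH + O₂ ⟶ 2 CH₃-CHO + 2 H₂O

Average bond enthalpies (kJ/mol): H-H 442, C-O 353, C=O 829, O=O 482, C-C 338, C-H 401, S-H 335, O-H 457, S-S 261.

Reaction B, by 846 kJ

Reaction A:
  Bonds broken (reactants):
    H-H: 8 × 442 = 3536
    S-S: 8 × 261 = 2088
    Σ(broken) = 5624 kJ
  Bonds formed (products):
    S-H: 16 × 335 = 5360
    Σ(formed) = 5360 kJ
  ΔH_A = 5624 − 5360 = +264 kJ
Reaction B:
  Bonds broken (reactants):
    C-C: 2 × 338 = 676
    C-H: 10 × 401 = 4010
    C-O: 2 × 353 = 706
    O-H: 2 × 457 = 914
    O=O: 1 × 482 = 482
    Σ(broken) = 6788 kJ
  Bonds formed (products):
    C-C: 2 × 338 = 676
    C-H: 8 × 401 = 3208
    C=O: 2 × 829 = 1658
    O-H: 4 × 457 = 1828
    Σ(formed) = 7370 kJ
  ΔH_B = 6788 − 7370 = −582 kJ
ΔH_A − ΔH_B = +846 kJ, so reaction B has the more negative ΔH; |ΔH_A − ΔH_B| = 846 kJ.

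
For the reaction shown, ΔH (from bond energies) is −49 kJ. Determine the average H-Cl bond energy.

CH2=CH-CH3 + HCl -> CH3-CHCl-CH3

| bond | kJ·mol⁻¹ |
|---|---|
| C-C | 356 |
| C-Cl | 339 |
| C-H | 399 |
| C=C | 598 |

Let D be the H-Cl bond energy.
Σ(broken) = 1×356 + 6×399 + 1×598 + 1×D = 3348 + D
Σ(formed) = 2×356 + 1×339 + 7×399 = 3844
ΔH = Σ(broken) − Σ(formed) = (3348 + D) − (3844) = −496 + D
Setting this equal to −49 kJ gives D = 447 kJ/mol.

D(H-Cl) ≈ 447 kJ/mol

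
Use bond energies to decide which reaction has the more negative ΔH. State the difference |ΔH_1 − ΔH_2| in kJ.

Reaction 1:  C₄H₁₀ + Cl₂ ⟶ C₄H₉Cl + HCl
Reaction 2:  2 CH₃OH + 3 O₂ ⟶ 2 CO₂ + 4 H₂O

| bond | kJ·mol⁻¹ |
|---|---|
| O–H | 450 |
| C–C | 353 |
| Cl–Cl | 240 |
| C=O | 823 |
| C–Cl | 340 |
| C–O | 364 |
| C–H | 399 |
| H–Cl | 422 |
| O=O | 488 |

Reaction 2, by 1283 kJ

Reaction 1:
  Bonds broken (reactants):
    C–C: 3 × 353 = 1059
    C–H: 10 × 399 = 3990
    Cl–Cl: 1 × 240 = 240
    Σ(broken) = 5289 kJ
  Bonds formed (products):
    C–C: 3 × 353 = 1059
    C–Cl: 1 × 340 = 340
    C–H: 9 × 399 = 3591
    H–Cl: 1 × 422 = 422
    Σ(formed) = 5412 kJ
  ΔH_1 = 5289 − 5412 = −123 kJ
Reaction 2:
  Bonds broken (reactants):
    C–H: 6 × 399 = 2394
    C–O: 2 × 364 = 728
    O–H: 2 × 450 = 900
    O=O: 3 × 488 = 1464
    Σ(broken) = 5486 kJ
  Bonds formed (products):
    C=O: 4 × 823 = 3292
    O–H: 8 × 450 = 3600
    Σ(formed) = 6892 kJ
  ΔH_2 = 5486 − 6892 = −1406 kJ
ΔH_1 − ΔH_2 = +1283 kJ, so reaction 2 has the more negative ΔH; |ΔH_1 − ΔH_2| = 1283 kJ.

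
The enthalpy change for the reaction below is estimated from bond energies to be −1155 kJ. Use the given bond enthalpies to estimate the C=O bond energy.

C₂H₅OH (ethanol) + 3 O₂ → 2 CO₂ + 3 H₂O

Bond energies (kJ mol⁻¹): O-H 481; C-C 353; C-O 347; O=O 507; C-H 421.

D(C=O) ≈ 769 kJ/mol

Let D be the C=O bond energy.
Σ(broken) = 1×353 + 5×421 + 1×347 + 1×481 + 3×507 = 4807
Σ(formed) = 4×D + 6×481 = 2886 + 4D
ΔH = Σ(broken) − Σ(formed) = (4807) − (2886 + 4D) = +1921 − 4D
Setting this equal to −1155 kJ gives 4D = 3076, so D = 769 kJ/mol.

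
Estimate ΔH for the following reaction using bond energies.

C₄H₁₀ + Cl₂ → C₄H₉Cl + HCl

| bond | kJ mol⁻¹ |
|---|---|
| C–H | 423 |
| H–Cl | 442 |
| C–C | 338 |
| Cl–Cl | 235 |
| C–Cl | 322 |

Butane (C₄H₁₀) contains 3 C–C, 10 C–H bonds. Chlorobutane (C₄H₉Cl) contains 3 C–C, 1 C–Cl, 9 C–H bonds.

Bonds broken (reactants):
  C–C: 3 × 338 = 1014
  C–H: 10 × 423 = 4230
  Cl–Cl: 1 × 235 = 235
  Σ(broken) = 5479 kJ
Bonds formed (products):
  C–C: 3 × 338 = 1014
  C–Cl: 1 × 322 = 322
  C–H: 9 × 423 = 3807
  H–Cl: 1 × 442 = 442
  Σ(formed) = 5585 kJ
ΔH = Σ(broken) − Σ(formed) = 5479 − 5585 = −106 kJ

ΔH ≈ −106 kJ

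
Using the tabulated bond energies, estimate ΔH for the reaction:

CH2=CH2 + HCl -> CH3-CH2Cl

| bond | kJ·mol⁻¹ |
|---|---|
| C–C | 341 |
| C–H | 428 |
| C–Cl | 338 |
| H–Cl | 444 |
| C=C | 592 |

ΔH ≈ −71 kJ

Bonds broken (reactants):
  C–H: 4 × 428 = 1712
  C=C: 1 × 592 = 592
  H–Cl: 1 × 444 = 444
  Σ(broken) = 2748 kJ
Bonds formed (products):
  C–C: 1 × 341 = 341
  C–Cl: 1 × 338 = 338
  C–H: 5 × 428 = 2140
  Σ(formed) = 2819 kJ
ΔH = Σ(broken) − Σ(formed) = 2748 − 2819 = −71 kJ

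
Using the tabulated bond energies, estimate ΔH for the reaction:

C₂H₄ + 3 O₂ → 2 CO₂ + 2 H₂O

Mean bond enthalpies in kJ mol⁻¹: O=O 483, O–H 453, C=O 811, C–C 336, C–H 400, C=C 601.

Bonds broken (reactants):
  C–H: 4 × 400 = 1600
  C=C: 1 × 601 = 601
  O=O: 3 × 483 = 1449
  Σ(broken) = 3650 kJ
Bonds formed (products):
  C=O: 4 × 811 = 3244
  O–H: 4 × 453 = 1812
  Σ(formed) = 5056 kJ
ΔH = Σ(broken) − Σ(formed) = 3650 − 5056 = −1406 kJ

ΔH ≈ −1406 kJ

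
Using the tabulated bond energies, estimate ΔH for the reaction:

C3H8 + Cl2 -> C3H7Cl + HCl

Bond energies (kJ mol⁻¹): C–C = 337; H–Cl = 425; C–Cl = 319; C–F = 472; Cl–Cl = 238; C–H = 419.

Bonds broken (reactants):
  C–C: 2 × 337 = 674
  C–H: 8 × 419 = 3352
  Cl–Cl: 1 × 238 = 238
  Σ(broken) = 4264 kJ
Bonds formed (products):
  C–C: 2 × 337 = 674
  C–Cl: 1 × 319 = 319
  C–H: 7 × 419 = 2933
  H–Cl: 1 × 425 = 425
  Σ(formed) = 4351 kJ
ΔH = Σ(broken) − Σ(formed) = 4264 − 4351 = −87 kJ

ΔH ≈ −87 kJ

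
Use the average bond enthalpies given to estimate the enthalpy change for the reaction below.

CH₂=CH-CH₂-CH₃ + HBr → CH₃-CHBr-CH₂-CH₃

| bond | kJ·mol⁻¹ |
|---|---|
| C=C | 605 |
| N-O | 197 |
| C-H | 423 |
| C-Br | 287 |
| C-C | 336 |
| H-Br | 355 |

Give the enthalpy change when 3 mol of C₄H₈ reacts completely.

Bonds broken (reactants):
  C-C: 2 × 336 = 672
  C-H: 8 × 423 = 3384
  C=C: 1 × 605 = 605
  H-Br: 1 × 355 = 355
  Σ(broken) = 5016 kJ
Bonds formed (products):
  C-Br: 1 × 287 = 287
  C-C: 3 × 336 = 1008
  C-H: 9 × 423 = 3807
  Σ(formed) = 5102 kJ
ΔH = Σ(broken) − Σ(formed) = 5016 − 5102 = −86 kJ
For 3× the reaction as written: 3 × (−86) = −258 kJ

ΔH = −258 kJ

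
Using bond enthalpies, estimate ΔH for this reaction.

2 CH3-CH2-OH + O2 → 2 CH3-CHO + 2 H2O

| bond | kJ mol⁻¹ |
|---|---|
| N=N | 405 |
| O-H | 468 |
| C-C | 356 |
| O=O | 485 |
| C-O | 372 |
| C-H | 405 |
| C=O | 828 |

Bonds broken (reactants):
  C-C: 2 × 356 = 712
  C-H: 10 × 405 = 4050
  C-O: 2 × 372 = 744
  O-H: 2 × 468 = 936
  O=O: 1 × 485 = 485
  Σ(broken) = 6927 kJ
Bonds formed (products):
  C-C: 2 × 356 = 712
  C-H: 8 × 405 = 3240
  C=O: 2 × 828 = 1656
  O-H: 4 × 468 = 1872
  Σ(formed) = 7480 kJ
ΔH = Σ(broken) − Σ(formed) = 6927 − 7480 = −553 kJ

ΔH ≈ −553 kJ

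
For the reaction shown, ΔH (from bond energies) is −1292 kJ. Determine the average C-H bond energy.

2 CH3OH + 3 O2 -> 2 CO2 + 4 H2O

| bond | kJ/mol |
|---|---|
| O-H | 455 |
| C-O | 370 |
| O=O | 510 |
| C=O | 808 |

D(C-H) ≈ 400 kJ/mol

Let D be the C-H bond energy.
Σ(broken) = 6×D + 2×370 + 2×455 + 3×510 = 3180 + 6D
Σ(formed) = 4×808 + 8×455 = 6872
ΔH = Σ(broken) − Σ(formed) = (3180 + 6D) − (6872) = −3692 + 6D
Setting this equal to −1292 kJ gives 6D = 2400, so D = 400 kJ/mol.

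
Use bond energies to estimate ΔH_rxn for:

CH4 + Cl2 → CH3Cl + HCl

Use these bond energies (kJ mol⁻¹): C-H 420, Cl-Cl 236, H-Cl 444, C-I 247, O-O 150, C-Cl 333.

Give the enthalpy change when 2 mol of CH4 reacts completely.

Bonds broken (reactants):
  C-H: 4 × 420 = 1680
  Cl-Cl: 1 × 236 = 236
  Σ(broken) = 1916 kJ
Bonds formed (products):
  C-Cl: 1 × 333 = 333
  C-H: 3 × 420 = 1260
  H-Cl: 1 × 444 = 444
  Σ(formed) = 2037 kJ
ΔH = Σ(broken) − Σ(formed) = 1916 − 2037 = −121 kJ
For 2× the reaction as written: 2 × (−121) = −242 kJ

ΔH = −242 kJ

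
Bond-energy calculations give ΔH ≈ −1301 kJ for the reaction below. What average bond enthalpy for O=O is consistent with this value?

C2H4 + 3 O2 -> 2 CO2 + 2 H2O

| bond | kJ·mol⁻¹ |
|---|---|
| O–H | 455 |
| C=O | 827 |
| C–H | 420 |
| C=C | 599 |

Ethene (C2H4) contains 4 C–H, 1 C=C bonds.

Let D be the O=O bond energy.
Σ(broken) = 4×420 + 1×599 + 3×D = 2279 + 3D
Σ(formed) = 4×827 + 4×455 = 5128
ΔH = Σ(broken) − Σ(formed) = (2279 + 3D) − (5128) = −2849 + 3D
Setting this equal to −1301 kJ gives 3D = 1548, so D = 516 kJ/mol.

D(O=O) ≈ 516 kJ/mol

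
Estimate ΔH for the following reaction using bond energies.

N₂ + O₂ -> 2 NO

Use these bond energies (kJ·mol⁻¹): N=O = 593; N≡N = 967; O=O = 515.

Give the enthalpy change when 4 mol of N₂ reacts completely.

ΔH = +1184 kJ

Bonds broken (reactants):
  N≡N: 1 × 967 = 967
  O=O: 1 × 515 = 515
  Σ(broken) = 1482 kJ
Bonds formed (products):
  N=O: 2 × 593 = 1186
  Σ(formed) = 1186 kJ
ΔH = Σ(broken) − Σ(formed) = 1482 − 1186 = +296 kJ
For 4× the reaction as written: 4 × (+296) = +1184 kJ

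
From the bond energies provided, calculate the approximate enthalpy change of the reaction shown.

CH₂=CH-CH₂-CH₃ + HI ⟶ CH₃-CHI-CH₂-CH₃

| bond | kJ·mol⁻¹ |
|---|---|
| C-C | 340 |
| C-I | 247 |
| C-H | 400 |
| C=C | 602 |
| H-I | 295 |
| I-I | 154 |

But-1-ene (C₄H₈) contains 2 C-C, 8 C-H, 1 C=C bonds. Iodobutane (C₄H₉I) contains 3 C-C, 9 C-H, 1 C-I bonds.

ΔH ≈ −90 kJ

Bonds broken (reactants):
  C-C: 2 × 340 = 680
  C-H: 8 × 400 = 3200
  C=C: 1 × 602 = 602
  H-I: 1 × 295 = 295
  Σ(broken) = 4777 kJ
Bonds formed (products):
  C-C: 3 × 340 = 1020
  C-H: 9 × 400 = 3600
  C-I: 1 × 247 = 247
  Σ(formed) = 4867 kJ
ΔH = Σ(broken) − Σ(formed) = 4777 − 4867 = −90 kJ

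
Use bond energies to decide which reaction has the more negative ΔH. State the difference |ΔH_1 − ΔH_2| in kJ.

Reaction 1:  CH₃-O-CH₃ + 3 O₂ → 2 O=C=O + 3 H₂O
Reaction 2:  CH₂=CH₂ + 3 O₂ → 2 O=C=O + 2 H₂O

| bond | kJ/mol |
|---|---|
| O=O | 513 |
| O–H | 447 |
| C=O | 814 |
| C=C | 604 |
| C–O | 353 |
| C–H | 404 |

Reaction 2, by 16 kJ

Reaction 1:
  Bonds broken (reactants):
    C–H: 6 × 404 = 2424
    C–O: 2 × 353 = 706
    O=O: 3 × 513 = 1539
    Σ(broken) = 4669 kJ
  Bonds formed (products):
    C=O: 4 × 814 = 3256
    O–H: 6 × 447 = 2682
    Σ(formed) = 5938 kJ
  ΔH_1 = 4669 − 5938 = −1269 kJ
Reaction 2:
  Bonds broken (reactants):
    C–H: 4 × 404 = 1616
    C=C: 1 × 604 = 604
    O=O: 3 × 513 = 1539
    Σ(broken) = 3759 kJ
  Bonds formed (products):
    C=O: 4 × 814 = 3256
    O–H: 4 × 447 = 1788
    Σ(formed) = 5044 kJ
  ΔH_2 = 3759 − 5044 = −1285 kJ
ΔH_1 − ΔH_2 = +16 kJ, so reaction 2 has the more negative ΔH; |ΔH_1 − ΔH_2| = 16 kJ.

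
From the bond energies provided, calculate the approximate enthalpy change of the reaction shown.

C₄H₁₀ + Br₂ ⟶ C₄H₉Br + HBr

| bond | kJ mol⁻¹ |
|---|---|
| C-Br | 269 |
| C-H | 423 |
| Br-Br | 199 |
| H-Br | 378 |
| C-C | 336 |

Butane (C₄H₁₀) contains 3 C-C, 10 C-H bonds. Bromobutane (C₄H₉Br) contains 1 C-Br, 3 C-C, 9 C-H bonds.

ΔH ≈ −25 kJ

Bonds broken (reactants):
  Br-Br: 1 × 199 = 199
  C-C: 3 × 336 = 1008
  C-H: 10 × 423 = 4230
  Σ(broken) = 5437 kJ
Bonds formed (products):
  C-Br: 1 × 269 = 269
  C-C: 3 × 336 = 1008
  C-H: 9 × 423 = 3807
  H-Br: 1 × 378 = 378
  Σ(formed) = 5462 kJ
ΔH = Σ(broken) − Σ(formed) = 5437 − 5462 = −25 kJ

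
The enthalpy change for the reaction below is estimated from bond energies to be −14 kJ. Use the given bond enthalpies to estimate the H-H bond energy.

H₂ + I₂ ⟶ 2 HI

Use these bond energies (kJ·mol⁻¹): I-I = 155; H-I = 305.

D(H-H) ≈ 441 kJ/mol

Let D be the H-H bond energy.
Σ(broken) = 1×D + 1×155 = 155 + D
Σ(formed) = 2×305 = 610
ΔH = Σ(broken) − Σ(formed) = (155 + D) − (610) = −455 + D
Setting this equal to −14 kJ gives D = 441 kJ/mol.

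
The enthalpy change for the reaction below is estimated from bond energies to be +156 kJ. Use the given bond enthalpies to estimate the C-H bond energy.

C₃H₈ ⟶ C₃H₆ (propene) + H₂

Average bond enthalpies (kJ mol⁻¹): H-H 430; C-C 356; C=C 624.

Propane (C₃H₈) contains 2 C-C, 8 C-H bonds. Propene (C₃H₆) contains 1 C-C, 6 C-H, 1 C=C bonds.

Let D be the C-H bond energy.
Σ(broken) = 2×356 + 8×D = 712 + 8D
Σ(formed) = 1×356 + 6×D + 1×624 + 1×430 = 1410 + 6D
ΔH = Σ(broken) − Σ(formed) = (712 + 8D) − (1410 + 6D) = −698 + 2D
Setting this equal to +156 kJ gives 2D = 854, so D = 427 kJ/mol.

D(C-H) ≈ 427 kJ/mol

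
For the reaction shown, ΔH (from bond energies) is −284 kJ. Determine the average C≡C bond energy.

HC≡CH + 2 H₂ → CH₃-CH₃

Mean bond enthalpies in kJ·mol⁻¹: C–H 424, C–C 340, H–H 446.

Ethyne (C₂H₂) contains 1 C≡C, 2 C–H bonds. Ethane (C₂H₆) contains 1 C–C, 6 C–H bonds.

D(C≡C) ≈ 860 kJ/mol

Let D be the C≡C bond energy.
Σ(broken) = 1×D + 2×424 + 2×446 = 1740 + D
Σ(formed) = 1×340 + 6×424 = 2884
ΔH = Σ(broken) − Σ(formed) = (1740 + D) − (2884) = −1144 + D
Setting this equal to −284 kJ gives D = 860 kJ/mol.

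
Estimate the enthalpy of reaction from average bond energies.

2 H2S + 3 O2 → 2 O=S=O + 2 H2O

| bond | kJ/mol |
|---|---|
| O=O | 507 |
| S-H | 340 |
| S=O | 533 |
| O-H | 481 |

Bonds broken (reactants):
  O=O: 3 × 507 = 1521
  S-H: 4 × 340 = 1360
  Σ(broken) = 2881 kJ
Bonds formed (products):
  O-H: 4 × 481 = 1924
  S=O: 4 × 533 = 2132
  Σ(formed) = 4056 kJ
ΔH = Σ(broken) − Σ(formed) = 2881 − 4056 = −1175 kJ

ΔH ≈ −1175 kJ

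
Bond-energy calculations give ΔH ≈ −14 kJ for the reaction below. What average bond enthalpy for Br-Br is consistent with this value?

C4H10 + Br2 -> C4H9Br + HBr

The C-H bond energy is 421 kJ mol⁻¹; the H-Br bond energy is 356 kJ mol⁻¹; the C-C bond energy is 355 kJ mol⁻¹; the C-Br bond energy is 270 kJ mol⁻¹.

Let D be the Br-Br bond energy.
Σ(broken) = 1×D + 3×355 + 10×421 = 5275 + D
Σ(formed) = 1×270 + 3×355 + 9×421 + 1×356 = 5480
ΔH = Σ(broken) − Σ(formed) = (5275 + D) − (5480) = −205 + D
Setting this equal to −14 kJ gives D = 191 kJ/mol.

D(Br-Br) ≈ 191 kJ/mol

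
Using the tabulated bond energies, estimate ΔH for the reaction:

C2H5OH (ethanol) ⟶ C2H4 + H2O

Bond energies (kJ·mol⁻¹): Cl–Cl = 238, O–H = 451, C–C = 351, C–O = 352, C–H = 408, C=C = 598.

ΔH ≈ +62 kJ

Bonds broken (reactants):
  C–C: 1 × 351 = 351
  C–H: 5 × 408 = 2040
  C–O: 1 × 352 = 352
  O–H: 1 × 451 = 451
  Σ(broken) = 3194 kJ
Bonds formed (products):
  C–H: 4 × 408 = 1632
  C=C: 1 × 598 = 598
  O–H: 2 × 451 = 902
  Σ(formed) = 3132 kJ
ΔH = Σ(broken) − Σ(formed) = 3194 − 3132 = +62 kJ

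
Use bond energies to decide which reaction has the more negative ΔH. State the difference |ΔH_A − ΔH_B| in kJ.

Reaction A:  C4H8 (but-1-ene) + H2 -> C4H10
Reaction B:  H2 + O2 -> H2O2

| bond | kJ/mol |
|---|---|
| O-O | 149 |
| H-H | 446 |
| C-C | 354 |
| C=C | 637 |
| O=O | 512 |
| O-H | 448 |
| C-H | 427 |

Reaction A:
  Bonds broken (reactants):
    C-C: 2 × 354 = 708
    C-H: 8 × 427 = 3416
    C=C: 1 × 637 = 637
    H-H: 1 × 446 = 446
    Σ(broken) = 5207 kJ
  Bonds formed (products):
    C-C: 3 × 354 = 1062
    C-H: 10 × 427 = 4270
    Σ(formed) = 5332 kJ
  ΔH_A = 5207 − 5332 = −125 kJ
Reaction B:
  Bonds broken (reactants):
    H-H: 1 × 446 = 446
    O=O: 1 × 512 = 512
    Σ(broken) = 958 kJ
  Bonds formed (products):
    O-H: 2 × 448 = 896
    O-O: 1 × 149 = 149
    Σ(formed) = 1045 kJ
  ΔH_B = 958 − 1045 = −87 kJ
ΔH_A − ΔH_B = −38 kJ, so reaction A has the more negative ΔH; |ΔH_A − ΔH_B| = 38 kJ.

Reaction A, by 38 kJ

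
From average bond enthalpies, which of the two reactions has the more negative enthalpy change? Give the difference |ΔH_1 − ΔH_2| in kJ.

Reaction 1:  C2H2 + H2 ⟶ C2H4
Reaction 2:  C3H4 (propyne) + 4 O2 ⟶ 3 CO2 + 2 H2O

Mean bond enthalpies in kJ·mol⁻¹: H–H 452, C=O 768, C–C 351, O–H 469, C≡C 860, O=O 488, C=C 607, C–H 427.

Reaction 2, by 1464 kJ

Reaction 1:
  Bonds broken (reactants):
    C≡C: 1 × 860 = 860
    C–H: 2 × 427 = 854
    H–H: 1 × 452 = 452
    Σ(broken) = 2166 kJ
  Bonds formed (products):
    C–H: 4 × 427 = 1708
    C=C: 1 × 607 = 607
    Σ(formed) = 2315 kJ
  ΔH_1 = 2166 − 2315 = −149 kJ
Reaction 2:
  Bonds broken (reactants):
    C≡C: 1 × 860 = 860
    C–C: 1 × 351 = 351
    C–H: 4 × 427 = 1708
    O=O: 4 × 488 = 1952
    Σ(broken) = 4871 kJ
  Bonds formed (products):
    C=O: 6 × 768 = 4608
    O–H: 4 × 469 = 1876
    Σ(formed) = 6484 kJ
  ΔH_2 = 4871 − 6484 = −1613 kJ
ΔH_1 − ΔH_2 = +1464 kJ, so reaction 2 has the more negative ΔH; |ΔH_1 − ΔH_2| = 1464 kJ.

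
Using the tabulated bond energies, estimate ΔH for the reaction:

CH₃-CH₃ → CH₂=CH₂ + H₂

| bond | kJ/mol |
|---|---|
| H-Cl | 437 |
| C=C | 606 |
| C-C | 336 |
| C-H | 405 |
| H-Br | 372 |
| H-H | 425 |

ΔH ≈ +115 kJ

Bonds broken (reactants):
  C-C: 1 × 336 = 336
  C-H: 6 × 405 = 2430
  Σ(broken) = 2766 kJ
Bonds formed (products):
  C-H: 4 × 405 = 1620
  C=C: 1 × 606 = 606
  H-H: 1 × 425 = 425
  Σ(formed) = 2651 kJ
ΔH = Σ(broken) − Σ(formed) = 2766 − 2651 = +115 kJ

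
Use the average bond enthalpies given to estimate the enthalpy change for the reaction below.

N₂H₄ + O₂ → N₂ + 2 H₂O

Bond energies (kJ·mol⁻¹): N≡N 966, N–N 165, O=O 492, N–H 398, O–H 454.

Bonds broken (reactants):
  N–H: 4 × 398 = 1592
  N–N: 1 × 165 = 165
  O=O: 1 × 492 = 492
  Σ(broken) = 2249 kJ
Bonds formed (products):
  N≡N: 1 × 966 = 966
  O–H: 4 × 454 = 1816
  Σ(formed) = 2782 kJ
ΔH = Σ(broken) − Σ(formed) = 2249 − 2782 = −533 kJ

ΔH ≈ −533 kJ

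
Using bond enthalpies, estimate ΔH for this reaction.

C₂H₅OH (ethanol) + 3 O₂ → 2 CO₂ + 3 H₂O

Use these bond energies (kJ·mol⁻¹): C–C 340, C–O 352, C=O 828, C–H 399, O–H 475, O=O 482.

ΔH ≈ −1554 kJ

Bonds broken (reactants):
  C–C: 1 × 340 = 340
  C–H: 5 × 399 = 1995
  C–O: 1 × 352 = 352
  O–H: 1 × 475 = 475
  O=O: 3 × 482 = 1446
  Σ(broken) = 4608 kJ
Bonds formed (products):
  C=O: 4 × 828 = 3312
  O–H: 6 × 475 = 2850
  Σ(formed) = 6162 kJ
ΔH = Σ(broken) − Σ(formed) = 4608 − 6162 = −1554 kJ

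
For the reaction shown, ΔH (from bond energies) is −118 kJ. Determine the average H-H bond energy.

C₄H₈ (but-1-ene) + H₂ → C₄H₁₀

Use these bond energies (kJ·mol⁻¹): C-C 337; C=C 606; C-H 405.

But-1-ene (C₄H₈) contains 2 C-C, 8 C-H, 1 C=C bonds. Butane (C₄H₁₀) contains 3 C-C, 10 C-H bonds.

D(H-H) ≈ 423 kJ/mol

Let D be the H-H bond energy.
Σ(broken) = 2×337 + 8×405 + 1×606 + 1×D = 4520 + D
Σ(formed) = 3×337 + 10×405 = 5061
ΔH = Σ(broken) − Σ(formed) = (4520 + D) − (5061) = −541 + D
Setting this equal to −118 kJ gives D = 423 kJ/mol.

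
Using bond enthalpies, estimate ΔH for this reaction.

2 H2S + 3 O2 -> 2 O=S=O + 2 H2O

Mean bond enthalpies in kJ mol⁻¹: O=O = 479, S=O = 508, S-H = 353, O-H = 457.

ΔH ≈ −1011 kJ

Bonds broken (reactants):
  O=O: 3 × 479 = 1437
  S-H: 4 × 353 = 1412
  Σ(broken) = 2849 kJ
Bonds formed (products):
  O-H: 4 × 457 = 1828
  S=O: 4 × 508 = 2032
  Σ(formed) = 3860 kJ
ΔH = Σ(broken) − Σ(formed) = 2849 − 3860 = −1011 kJ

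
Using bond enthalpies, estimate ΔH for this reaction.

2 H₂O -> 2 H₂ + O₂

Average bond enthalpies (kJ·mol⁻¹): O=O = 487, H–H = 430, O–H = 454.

ΔH ≈ +469 kJ

Bonds broken (reactants):
  O–H: 4 × 454 = 1816
  Σ(broken) = 1816 kJ
Bonds formed (products):
  H–H: 2 × 430 = 860
  O=O: 1 × 487 = 487
  Σ(formed) = 1347 kJ
ΔH = Σ(broken) − Σ(formed) = 1816 − 1347 = +469 kJ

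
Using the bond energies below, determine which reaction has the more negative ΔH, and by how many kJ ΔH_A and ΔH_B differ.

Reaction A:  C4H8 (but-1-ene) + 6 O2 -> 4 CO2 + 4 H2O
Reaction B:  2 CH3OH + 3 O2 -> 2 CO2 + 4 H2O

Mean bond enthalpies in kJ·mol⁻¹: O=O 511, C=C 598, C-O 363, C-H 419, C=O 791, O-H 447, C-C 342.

Reaction A, by 1131 kJ

Reaction A:
  Bonds broken (reactants):
    C-C: 2 × 342 = 684
    C-H: 8 × 419 = 3352
    C=C: 1 × 598 = 598
    O=O: 6 × 511 = 3066
    Σ(broken) = 7700 kJ
  Bonds formed (products):
    C=O: 8 × 791 = 6328
    O-H: 8 × 447 = 3576
    Σ(formed) = 9904 kJ
  ΔH_A = 7700 − 9904 = −2204 kJ
Reaction B:
  Bonds broken (reactants):
    C-H: 6 × 419 = 2514
    C-O: 2 × 363 = 726
    O-H: 2 × 447 = 894
    O=O: 3 × 511 = 1533
    Σ(broken) = 5667 kJ
  Bonds formed (products):
    C=O: 4 × 791 = 3164
    O-H: 8 × 447 = 3576
    Σ(formed) = 6740 kJ
  ΔH_B = 5667 − 6740 = −1073 kJ
ΔH_A − ΔH_B = −1131 kJ, so reaction A has the more negative ΔH; |ΔH_A − ΔH_B| = 1131 kJ.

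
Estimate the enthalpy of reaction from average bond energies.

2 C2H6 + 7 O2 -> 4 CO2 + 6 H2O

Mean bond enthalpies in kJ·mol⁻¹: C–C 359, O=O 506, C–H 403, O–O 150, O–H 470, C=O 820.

Bonds broken (reactants):
  C–C: 2 × 359 = 718
  C–H: 12 × 403 = 4836
  O=O: 7 × 506 = 3542
  Σ(broken) = 9096 kJ
Bonds formed (products):
  C=O: 8 × 820 = 6560
  O–H: 12 × 470 = 5640
  Σ(formed) = 12200 kJ
ΔH = Σ(broken) − Σ(formed) = 9096 − 12200 = −3104 kJ

ΔH ≈ −3104 kJ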